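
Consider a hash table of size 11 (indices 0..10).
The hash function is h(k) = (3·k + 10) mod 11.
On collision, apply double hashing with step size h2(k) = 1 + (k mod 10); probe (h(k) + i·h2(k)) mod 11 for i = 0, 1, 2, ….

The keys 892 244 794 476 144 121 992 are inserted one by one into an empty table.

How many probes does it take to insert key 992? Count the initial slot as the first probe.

892: h=2 => slot 2
244: h=5 => slot 5
794: h=5, h2=5, probe 5,10 => slot 10
476: h=8 => slot 8
144: h=2, h2=5, probe 2,7 => slot 7
121: h=10, h2=2, probe 10,1 => slot 1
992: h=5, h2=3, probe 5,8,0 => slot 0
Table: [992, 121, 892, ∅, ∅, 244, ∅, 144, 476, ∅, 794]

3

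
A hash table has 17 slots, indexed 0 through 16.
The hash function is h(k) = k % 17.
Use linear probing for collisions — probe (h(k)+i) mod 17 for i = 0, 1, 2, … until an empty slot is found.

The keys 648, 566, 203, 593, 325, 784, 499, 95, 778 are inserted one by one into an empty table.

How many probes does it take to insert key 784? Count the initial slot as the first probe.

3

Insert 648: h=2, slot 2 empty -> index 2.
Insert 566: h=5, slot 5 empty -> index 5.
Insert 203: h=16, slot 16 empty -> index 16.
Insert 593: h=15, slot 15 empty -> index 15.
Insert 325: h=2, slot 2 occupied -> index 3.
Insert 784: h=2, slots 2,3 occupied -> index 4.
Insert 499: h=6, slot 6 empty -> index 6.
Insert 95: h=10, slot 10 empty -> index 10.
Insert 778: h=13, slot 13 empty -> index 13.
Table: [-, -, 648, 325, 784, 566, 499, -, -, -, 95, -, -, 778, -, 593, 203]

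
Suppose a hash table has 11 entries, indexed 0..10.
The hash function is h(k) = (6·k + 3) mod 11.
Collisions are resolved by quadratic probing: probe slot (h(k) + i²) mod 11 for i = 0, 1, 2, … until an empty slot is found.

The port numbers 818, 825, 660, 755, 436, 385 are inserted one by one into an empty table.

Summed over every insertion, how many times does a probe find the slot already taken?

4

818 hashes to 5; slot 5 is free -> place at 5.
825 hashes to 3; slot 3 is free -> place at 3.
660 hashes to 3; 3 taken -> place at 4.
755 hashes to 1; slot 1 is free -> place at 1.
436 hashes to 1; 1 taken -> place at 2.
385 hashes to 3; 3,4 taken -> place at 7.
Table: [_, 755, 436, 825, 660, 818, _, 385, _, _, _]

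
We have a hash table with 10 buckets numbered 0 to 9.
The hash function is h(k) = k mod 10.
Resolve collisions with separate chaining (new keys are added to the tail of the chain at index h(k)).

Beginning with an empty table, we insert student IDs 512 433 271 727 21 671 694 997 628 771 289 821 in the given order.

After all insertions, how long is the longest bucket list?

5

512 -> bucket 2
433 -> bucket 3
271 -> bucket 1
727 -> bucket 7
21 -> bucket 1 (collision)
671 -> bucket 1 (collision)
694 -> bucket 4
997 -> bucket 7 (collision)
628 -> bucket 8
771 -> bucket 1 (collision)
289 -> bucket 9
821 -> bucket 1 (collision)
Final buckets:
0: ∅
1: 271 -> 21 -> 671 -> 771 -> 821
2: 512
3: 433
4: 694
5: ∅
6: ∅
7: 727 -> 997
8: 628
9: 289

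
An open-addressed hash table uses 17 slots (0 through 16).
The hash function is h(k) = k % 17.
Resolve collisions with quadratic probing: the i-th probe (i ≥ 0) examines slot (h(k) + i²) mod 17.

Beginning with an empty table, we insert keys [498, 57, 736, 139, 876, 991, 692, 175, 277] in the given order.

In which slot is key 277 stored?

13

Insert 498: h=5, slot 5 empty => index 5.
Insert 57: h=6, slot 6 empty => index 6.
Insert 736: h=5, slots 5,6 occupied => index 9.
Insert 139: h=3, slot 3 empty => index 3.
Insert 876: h=9, slot 9 occupied => index 10.
Insert 991: h=5, slots 5,6,9 occupied => index 14.
Insert 692: h=12, slot 12 empty => index 12.
Insert 175: h=5, slots 5,6,9,14 occupied => index 4.
Insert 277: h=5, slots 5,6,9,14,4 occupied => index 13.
Table: [_, _, _, 139, 175, 498, 57, _, _, 736, 876, _, 692, 277, 991, _, _]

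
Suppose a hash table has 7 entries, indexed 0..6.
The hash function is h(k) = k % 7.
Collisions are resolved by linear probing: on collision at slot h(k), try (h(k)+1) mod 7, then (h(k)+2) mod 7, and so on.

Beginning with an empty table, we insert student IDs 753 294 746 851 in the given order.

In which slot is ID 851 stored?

6

753 hashes to 4; slot 4 is free → place at 4.
294 hashes to 0; slot 0 is free → place at 0.
746 hashes to 4; 4 taken → place at 5.
851 hashes to 4; 4,5 taken → place at 6.
Table: [294, -, -, -, 753, 746, 851]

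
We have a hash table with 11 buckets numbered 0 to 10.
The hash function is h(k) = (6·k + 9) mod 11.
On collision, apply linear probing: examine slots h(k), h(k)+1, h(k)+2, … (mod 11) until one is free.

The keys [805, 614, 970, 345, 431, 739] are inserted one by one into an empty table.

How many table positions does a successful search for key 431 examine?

805: h=10 → slot 10
614: h=8 → slot 8
970: h=10, probe 10,0 → slot 0
345: h=0, probe 0,1 → slot 1
431: h=10, probe 10,0,1,2 → slot 2
739: h=10, probe 10,0,1,2,3 → slot 3
Table: [970, 345, 431, 739, -, -, -, -, 614, -, 805]
Lookup 431: h=10, probe 10,0,1,2 → found at 2.

4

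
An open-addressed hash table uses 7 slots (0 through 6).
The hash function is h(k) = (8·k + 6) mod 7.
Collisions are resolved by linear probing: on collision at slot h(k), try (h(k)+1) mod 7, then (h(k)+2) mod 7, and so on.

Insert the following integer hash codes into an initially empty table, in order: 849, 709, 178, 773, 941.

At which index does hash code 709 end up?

849 hashes to 1; slot 1 is free -> place at 1.
709 hashes to 1; 1 taken -> place at 2.
178 hashes to 2; 2 taken -> place at 3.
773 hashes to 2; 2,3 taken -> place at 4.
941 hashes to 2; 2,3,4 taken -> place at 5.
Table: [-, 849, 709, 178, 773, 941, -]

2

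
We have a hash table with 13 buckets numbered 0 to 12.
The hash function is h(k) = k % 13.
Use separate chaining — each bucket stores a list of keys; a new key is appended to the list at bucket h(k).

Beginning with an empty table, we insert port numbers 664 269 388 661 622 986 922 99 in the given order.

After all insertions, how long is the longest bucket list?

664 → bucket 1
269 → bucket 9
388 → bucket 11
661 → bucket 11 (collision)
622 → bucket 11 (collision)
986 → bucket 11 (collision)
922 → bucket 12
99 → bucket 8
Final buckets:
0: .
1: 664
2: .
3: .
4: .
5: .
6: .
7: .
8: 99
9: 269
10: .
11: 388 -> 661 -> 622 -> 986
12: 922

4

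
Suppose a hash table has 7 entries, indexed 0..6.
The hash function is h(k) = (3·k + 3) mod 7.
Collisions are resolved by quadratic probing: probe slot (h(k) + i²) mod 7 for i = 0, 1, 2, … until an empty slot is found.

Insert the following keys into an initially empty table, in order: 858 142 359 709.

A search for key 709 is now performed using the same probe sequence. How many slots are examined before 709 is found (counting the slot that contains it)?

3

858: h=1 => slot 1
142: h=2 => slot 2
359: h=2, probe 2,3 => slot 3
709: h=2, probe 2,3,6 => slot 6
Table: [., 858, 142, 359, ., ., 709]
Lookup 709: h=2, probe 2,3,6 → found at 6.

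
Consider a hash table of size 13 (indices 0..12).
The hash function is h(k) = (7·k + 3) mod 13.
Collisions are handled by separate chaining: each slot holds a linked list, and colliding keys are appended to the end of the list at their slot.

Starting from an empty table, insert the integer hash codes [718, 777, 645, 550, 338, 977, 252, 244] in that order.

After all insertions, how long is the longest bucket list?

2

Insert 718: h=11, bucket 11 empty -> new chain.
Insert 777: h=8, bucket 8 empty -> new chain.
Insert 645: h=7, bucket 7 empty -> new chain.
Insert 550: h=5, bucket 5 empty -> new chain.
Insert 338: h=3, bucket 3 empty -> new chain.
Insert 977: h=4, bucket 4 empty -> new chain.
Insert 252: h=12, bucket 12 empty -> new chain.
Insert 244: h=8, bucket 8 nonempty -> append to chain.
Final buckets:
0: -
1: -
2: -
3: 338
4: 977
5: 550
6: -
7: 645
8: 777 -> 244
9: -
10: -
11: 718
12: 252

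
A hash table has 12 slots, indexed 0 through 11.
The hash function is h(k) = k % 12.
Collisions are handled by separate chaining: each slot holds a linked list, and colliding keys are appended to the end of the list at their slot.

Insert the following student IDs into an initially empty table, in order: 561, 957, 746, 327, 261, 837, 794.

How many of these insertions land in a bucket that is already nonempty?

Insert 561: h=9, bucket 9 empty → new chain.
Insert 957: h=9, bucket 9 nonempty → append to chain.
Insert 746: h=2, bucket 2 empty → new chain.
Insert 327: h=3, bucket 3 empty → new chain.
Insert 261: h=9, bucket 9 nonempty → append to chain.
Insert 837: h=9, bucket 9 nonempty → append to chain.
Insert 794: h=2, bucket 2 nonempty → append to chain.
Final buckets:
0: _
1: _
2: 746 -> 794
3: 327
4: _
5: _
6: _
7: _
8: _
9: 561 -> 957 -> 261 -> 837
10: _
11: _

4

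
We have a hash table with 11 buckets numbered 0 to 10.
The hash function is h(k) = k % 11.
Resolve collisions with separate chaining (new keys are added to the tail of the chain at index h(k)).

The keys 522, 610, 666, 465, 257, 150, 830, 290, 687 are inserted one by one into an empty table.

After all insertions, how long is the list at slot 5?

4

Insert 522: h=5, bucket 5 empty -> new chain.
Insert 610: h=5, bucket 5 nonempty -> append to chain.
Insert 666: h=6, bucket 6 empty -> new chain.
Insert 465: h=3, bucket 3 empty -> new chain.
Insert 257: h=4, bucket 4 empty -> new chain.
Insert 150: h=7, bucket 7 empty -> new chain.
Insert 830: h=5, bucket 5 nonempty -> append to chain.
Insert 290: h=4, bucket 4 nonempty -> append to chain.
Insert 687: h=5, bucket 5 nonempty -> append to chain.
Final buckets:
0: -
1: -
2: -
3: 465
4: 257 -> 290
5: 522 -> 610 -> 830 -> 687
6: 666
7: 150
8: -
9: -
10: -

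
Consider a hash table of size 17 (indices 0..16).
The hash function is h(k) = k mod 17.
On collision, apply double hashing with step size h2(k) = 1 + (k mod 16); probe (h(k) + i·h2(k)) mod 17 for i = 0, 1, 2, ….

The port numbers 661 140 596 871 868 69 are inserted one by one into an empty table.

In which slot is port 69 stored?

Insert 661: h=15, slot 15 empty -> index 15.
Insert 140: h=4, slot 4 empty -> index 4.
Insert 596: h=1, slot 1 empty -> index 1.
Insert 871: h=4, h2=8, slot 4 occupied -> index 12.
Insert 868: h=1, h2=5, slot 1 occupied -> index 6.
Insert 69: h=1, h2=6, slot 1 occupied -> index 7.
Table: [∅, 596, ∅, ∅, 140, ∅, 868, 69, ∅, ∅, ∅, ∅, 871, ∅, ∅, 661, ∅]

7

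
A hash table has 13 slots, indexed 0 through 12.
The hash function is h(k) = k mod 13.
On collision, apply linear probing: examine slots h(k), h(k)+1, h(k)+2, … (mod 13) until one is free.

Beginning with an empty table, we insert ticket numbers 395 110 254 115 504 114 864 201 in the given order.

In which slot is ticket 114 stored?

12

395: h=5 -> slot 5
110: h=6 -> slot 6
254: h=7 -> slot 7
115: h=11 -> slot 11
504: h=10 -> slot 10
114: h=10, probe 10,11,12 -> slot 12
864: h=6, probe 6,7,8 -> slot 8
201: h=6, probe 6,7,8,9 -> slot 9
Table: [—, —, —, —, —, 395, 110, 254, 864, 201, 504, 115, 114]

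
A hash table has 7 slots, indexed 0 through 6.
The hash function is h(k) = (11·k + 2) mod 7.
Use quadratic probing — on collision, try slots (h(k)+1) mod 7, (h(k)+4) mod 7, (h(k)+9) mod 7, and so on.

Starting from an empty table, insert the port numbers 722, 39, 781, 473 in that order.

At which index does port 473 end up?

1

Insert 722: h=6, slot 6 empty -> index 6.
Insert 39: h=4, slot 4 empty -> index 4.
Insert 781: h=4, slot 4 occupied -> index 5.
Insert 473: h=4, slots 4,5 occupied -> index 1.
Table: [_, 473, _, _, 39, 781, 722]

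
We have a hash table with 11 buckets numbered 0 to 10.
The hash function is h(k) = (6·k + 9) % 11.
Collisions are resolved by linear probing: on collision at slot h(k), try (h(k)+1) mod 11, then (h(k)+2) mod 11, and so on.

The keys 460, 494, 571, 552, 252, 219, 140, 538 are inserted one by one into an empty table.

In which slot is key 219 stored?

6

Insert 460: h=8, slot 8 empty → index 8.
Insert 494: h=3, slot 3 empty → index 3.
Insert 571: h=3, slot 3 occupied → index 4.
Insert 552: h=10, slot 10 empty → index 10.
Insert 252: h=3, slots 3,4 occupied → index 5.
Insert 219: h=3, slots 3,4,5 occupied → index 6.
Insert 140: h=2, slot 2 empty → index 2.
Insert 538: h=3, slots 3,4,5,6 occupied → index 7.
Table: [—, —, 140, 494, 571, 252, 219, 538, 460, —, 552]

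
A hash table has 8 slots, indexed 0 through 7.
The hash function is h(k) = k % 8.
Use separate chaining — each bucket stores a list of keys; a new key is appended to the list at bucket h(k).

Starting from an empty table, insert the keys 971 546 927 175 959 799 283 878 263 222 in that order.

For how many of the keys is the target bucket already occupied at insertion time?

Insert 971: h=3, bucket 3 empty -> new chain.
Insert 546: h=2, bucket 2 empty -> new chain.
Insert 927: h=7, bucket 7 empty -> new chain.
Insert 175: h=7, bucket 7 nonempty -> append to chain.
Insert 959: h=7, bucket 7 nonempty -> append to chain.
Insert 799: h=7, bucket 7 nonempty -> append to chain.
Insert 283: h=3, bucket 3 nonempty -> append to chain.
Insert 878: h=6, bucket 6 empty -> new chain.
Insert 263: h=7, bucket 7 nonempty -> append to chain.
Insert 222: h=6, bucket 6 nonempty -> append to chain.
Final buckets:
0: —
1: —
2: 546
3: 971 -> 283
4: —
5: —
6: 878 -> 222
7: 927 -> 175 -> 959 -> 799 -> 263

6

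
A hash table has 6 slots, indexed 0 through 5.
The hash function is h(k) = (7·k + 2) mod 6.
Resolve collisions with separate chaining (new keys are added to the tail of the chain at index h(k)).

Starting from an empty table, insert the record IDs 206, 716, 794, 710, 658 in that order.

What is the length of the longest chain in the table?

4

Insert 206: h=4, bucket 4 empty -> new chain.
Insert 716: h=4, bucket 4 nonempty -> append to chain.
Insert 794: h=4, bucket 4 nonempty -> append to chain.
Insert 710: h=4, bucket 4 nonempty -> append to chain.
Insert 658: h=0, bucket 0 empty -> new chain.
Final buckets:
0: 658
1: —
2: —
3: —
4: 206 -> 716 -> 794 -> 710
5: —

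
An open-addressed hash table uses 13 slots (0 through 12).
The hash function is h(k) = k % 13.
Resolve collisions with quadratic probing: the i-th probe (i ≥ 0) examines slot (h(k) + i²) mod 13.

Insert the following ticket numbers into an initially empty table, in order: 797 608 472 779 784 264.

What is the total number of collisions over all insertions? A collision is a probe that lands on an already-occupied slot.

797: h=4 -> slot 4
608: h=10 -> slot 10
472: h=4, probe 4,5 -> slot 5
779: h=12 -> slot 12
784: h=4, probe 4,5,8 -> slot 8
264: h=4, probe 4,5,8,0 -> slot 0
Table: [264, _, _, _, 797, 472, _, _, 784, _, 608, _, 779]

6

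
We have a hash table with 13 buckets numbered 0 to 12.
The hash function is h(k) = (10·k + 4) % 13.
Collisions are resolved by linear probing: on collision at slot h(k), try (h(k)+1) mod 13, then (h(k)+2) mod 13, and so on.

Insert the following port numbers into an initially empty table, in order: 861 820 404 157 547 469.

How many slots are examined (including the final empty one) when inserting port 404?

861: h=8 -> slot 8
820: h=1 -> slot 1
404: h=1, probe 1,2 -> slot 2
157: h=1, probe 1,2,3 -> slot 3
547: h=1, probe 1,2,3,4 -> slot 4
469: h=1, probe 1,2,3,4,5 -> slot 5
Table: [—, 820, 404, 157, 547, 469, —, —, 861, —, —, —, —]

2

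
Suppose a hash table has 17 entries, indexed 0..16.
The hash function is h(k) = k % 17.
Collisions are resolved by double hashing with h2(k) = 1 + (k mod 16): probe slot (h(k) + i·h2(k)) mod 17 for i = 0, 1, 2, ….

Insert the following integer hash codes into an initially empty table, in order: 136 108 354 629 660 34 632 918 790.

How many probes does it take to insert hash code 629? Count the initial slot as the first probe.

136 hashes to 0; slot 0 is free -> place at 0.
108 hashes to 6; slot 6 is free -> place at 6.
354 hashes to 14; slot 14 is free -> place at 14.
629 hashes to 0, h2=6; 0,6 taken -> place at 12.
660 hashes to 14, h2=5; 14 taken -> place at 2.
34 hashes to 0, h2=3; 0 taken -> place at 3.
632 hashes to 3, h2=9; 3,12 taken -> place at 4.
918 hashes to 0, h2=7; 0 taken -> place at 7.
790 hashes to 8; slot 8 is free -> place at 8.
Table: [136, —, 660, 34, 632, —, 108, 918, 790, —, —, —, 629, —, 354, —, —]

3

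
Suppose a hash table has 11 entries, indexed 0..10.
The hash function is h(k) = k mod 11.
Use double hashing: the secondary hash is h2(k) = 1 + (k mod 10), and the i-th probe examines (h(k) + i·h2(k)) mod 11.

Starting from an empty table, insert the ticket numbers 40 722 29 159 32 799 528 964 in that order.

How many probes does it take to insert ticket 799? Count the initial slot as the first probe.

40 hashes to 7; slot 7 is free -> place at 7.
722 hashes to 7, h2=3; 7 taken -> place at 10.
29 hashes to 7, h2=10; 7 taken -> place at 6.
159 hashes to 5; slot 5 is free -> place at 5.
32 hashes to 10, h2=3; 10 taken -> place at 2.
799 hashes to 7, h2=10; 7,6,5 taken -> place at 4.
528 hashes to 0; slot 0 is free -> place at 0.
964 hashes to 7, h2=5; 7 taken -> place at 1.
Table: [528, 964, 32, ∅, 799, 159, 29, 40, ∅, ∅, 722]

4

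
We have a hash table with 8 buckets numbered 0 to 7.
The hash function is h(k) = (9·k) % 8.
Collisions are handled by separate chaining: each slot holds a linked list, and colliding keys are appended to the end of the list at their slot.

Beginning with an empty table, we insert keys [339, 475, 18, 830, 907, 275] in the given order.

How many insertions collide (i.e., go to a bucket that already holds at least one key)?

Insert 339: h=3, bucket 3 empty → new chain.
Insert 475: h=3, bucket 3 nonempty → append to chain.
Insert 18: h=2, bucket 2 empty → new chain.
Insert 830: h=6, bucket 6 empty → new chain.
Insert 907: h=3, bucket 3 nonempty → append to chain.
Insert 275: h=3, bucket 3 nonempty → append to chain.
Final buckets:
0: _
1: _
2: 18
3: 339 -> 475 -> 907 -> 275
4: _
5: _
6: 830
7: _

3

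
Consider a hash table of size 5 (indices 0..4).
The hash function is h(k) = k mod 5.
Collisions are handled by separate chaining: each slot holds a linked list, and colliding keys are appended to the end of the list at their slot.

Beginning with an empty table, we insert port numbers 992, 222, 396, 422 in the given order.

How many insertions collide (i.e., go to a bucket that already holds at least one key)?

2

Insert 992: h=2, bucket 2 empty → new chain.
Insert 222: h=2, bucket 2 nonempty → append to chain.
Insert 396: h=1, bucket 1 empty → new chain.
Insert 422: h=2, bucket 2 nonempty → append to chain.
Final buckets:
0: ∅
1: 396
2: 992 -> 222 -> 422
3: ∅
4: ∅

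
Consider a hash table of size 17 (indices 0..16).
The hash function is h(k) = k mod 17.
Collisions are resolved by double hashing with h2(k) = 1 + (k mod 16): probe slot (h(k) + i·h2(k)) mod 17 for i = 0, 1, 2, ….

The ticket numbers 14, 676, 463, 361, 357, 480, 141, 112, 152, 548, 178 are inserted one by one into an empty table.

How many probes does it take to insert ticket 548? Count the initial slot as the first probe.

14: h=14 -> slot 14
676: h=13 -> slot 13
463: h=4 -> slot 4
361: h=4, h2=10, probe 4,14,7 -> slot 7
357: h=0 -> slot 0
480: h=4, h2=1, probe 4,5 -> slot 5
141: h=5, h2=14, probe 5,2 -> slot 2
112: h=10 -> slot 10
152: h=16 -> slot 16
548: h=4, h2=5, probe 4,9 -> slot 9
178: h=8 -> slot 8
Table: [357, -, 141, -, 463, 480, -, 361, 178, 548, 112, -, -, 676, 14, -, 152]

2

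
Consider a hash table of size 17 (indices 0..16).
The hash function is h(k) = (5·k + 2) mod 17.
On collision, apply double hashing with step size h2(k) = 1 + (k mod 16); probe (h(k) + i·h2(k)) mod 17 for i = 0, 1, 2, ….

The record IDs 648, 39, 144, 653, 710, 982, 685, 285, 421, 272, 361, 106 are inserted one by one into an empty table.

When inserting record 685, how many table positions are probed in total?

2

648: h=12 → slot 12
39: h=10 → slot 10
144: h=8 → slot 8
653: h=3 → slot 3
710: h=16 → slot 16
982: h=16, h2=7, probe 16,6 → slot 6
685: h=10, h2=14, probe 10,7 → slot 7
285: h=16, h2=14, probe 16,13 → slot 13
421: h=16, h2=6, probe 16,5 → slot 5
272: h=2 → slot 2
361: h=5, h2=10, probe 5,15 → slot 15
106: h=5, h2=11, probe 5,16,10,4 → slot 4
Table: [-, -, 272, 653, 106, 421, 982, 685, 144, -, 39, -, 648, 285, -, 361, 710]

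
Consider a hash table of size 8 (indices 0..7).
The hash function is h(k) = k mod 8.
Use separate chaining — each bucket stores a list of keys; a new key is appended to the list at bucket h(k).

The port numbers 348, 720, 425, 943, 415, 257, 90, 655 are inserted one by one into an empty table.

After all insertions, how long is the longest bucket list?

3

Insert 348: h=4, bucket 4 empty -> new chain.
Insert 720: h=0, bucket 0 empty -> new chain.
Insert 425: h=1, bucket 1 empty -> new chain.
Insert 943: h=7, bucket 7 empty -> new chain.
Insert 415: h=7, bucket 7 nonempty -> append to chain.
Insert 257: h=1, bucket 1 nonempty -> append to chain.
Insert 90: h=2, bucket 2 empty -> new chain.
Insert 655: h=7, bucket 7 nonempty -> append to chain.
Final buckets:
0: 720
1: 425 -> 257
2: 90
3: —
4: 348
5: —
6: —
7: 943 -> 415 -> 655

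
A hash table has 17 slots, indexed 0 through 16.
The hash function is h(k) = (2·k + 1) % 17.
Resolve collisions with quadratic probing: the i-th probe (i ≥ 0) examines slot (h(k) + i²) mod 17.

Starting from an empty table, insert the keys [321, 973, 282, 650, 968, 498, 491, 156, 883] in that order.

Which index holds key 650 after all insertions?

10

Insert 321: h=14, slot 14 empty -> index 14.
Insert 973: h=9, slot 9 empty -> index 9.
Insert 282: h=4, slot 4 empty -> index 4.
Insert 650: h=9, slot 9 occupied -> index 10.
Insert 968: h=16, slot 16 empty -> index 16.
Insert 498: h=11, slot 11 empty -> index 11.
Insert 491: h=14, slot 14 occupied -> index 15.
Insert 156: h=7, slot 7 empty -> index 7.
Insert 883: h=16, slot 16 occupied -> index 0.
Table: [883, _, _, _, 282, _, _, 156, _, 973, 650, 498, _, _, 321, 491, 968]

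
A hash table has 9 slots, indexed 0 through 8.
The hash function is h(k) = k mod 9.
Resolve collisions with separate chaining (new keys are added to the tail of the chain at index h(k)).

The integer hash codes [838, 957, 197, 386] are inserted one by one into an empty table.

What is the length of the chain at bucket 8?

838 -> bucket 1
957 -> bucket 3
197 -> bucket 8
386 -> bucket 8 (collision)
Final buckets:
0: .
1: 838
2: .
3: 957
4: .
5: .
6: .
7: .
8: 197 -> 386

2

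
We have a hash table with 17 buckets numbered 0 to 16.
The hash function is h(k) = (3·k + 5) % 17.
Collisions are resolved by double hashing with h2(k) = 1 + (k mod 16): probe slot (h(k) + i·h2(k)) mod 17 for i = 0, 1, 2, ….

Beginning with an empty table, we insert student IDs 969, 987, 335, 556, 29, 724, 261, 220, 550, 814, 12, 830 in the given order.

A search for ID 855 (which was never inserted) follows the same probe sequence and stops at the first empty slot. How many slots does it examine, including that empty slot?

4

969: h=5 => slot 5
987: h=8 => slot 8
335: h=7 => slot 7
556: h=7, h2=13, probe 7,3 => slot 3
29: h=7, h2=14, probe 7,4 => slot 4
724: h=1 => slot 1
261: h=6 => slot 6
220: h=2 => slot 2
550: h=6, h2=7, probe 6,13 => slot 13
814: h=16 => slot 16
12: h=7, h2=13, probe 7,3,16,12 => slot 12
830: h=13, h2=15, probe 13,11 => slot 11
Table: [-, 724, 220, 556, 29, 969, 261, 335, 987, -, -, 830, 12, 550, -, -, 814]
Lookup 855: h=3, h2=8, probe 3,11,2,10 → slot 10 empty, not found.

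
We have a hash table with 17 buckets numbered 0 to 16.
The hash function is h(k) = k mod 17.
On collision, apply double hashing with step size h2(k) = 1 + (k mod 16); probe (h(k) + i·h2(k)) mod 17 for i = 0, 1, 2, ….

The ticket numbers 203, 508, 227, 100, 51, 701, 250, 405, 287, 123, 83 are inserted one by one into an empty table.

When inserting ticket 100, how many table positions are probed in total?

2

203: h=16 → slot 16
508: h=15 → slot 15
227: h=6 → slot 6
100: h=15, h2=5, probe 15,3 → slot 3
51: h=0 → slot 0
701: h=4 → slot 4
250: h=12 → slot 12
405: h=14 → slot 14
287: h=15, h2=16, probe 15,14,13 → slot 13
123: h=4, h2=12, probe 4,16,11 → slot 11
83: h=15, h2=4, probe 15,2 → slot 2
Table: [51, —, 83, 100, 701, —, 227, —, —, —, —, 123, 250, 287, 405, 508, 203]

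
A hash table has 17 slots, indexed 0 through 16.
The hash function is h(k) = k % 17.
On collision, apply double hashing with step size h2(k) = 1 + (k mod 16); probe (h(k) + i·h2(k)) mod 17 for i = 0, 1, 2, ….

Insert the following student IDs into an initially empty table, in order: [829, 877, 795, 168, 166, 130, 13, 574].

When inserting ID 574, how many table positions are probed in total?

3

829 hashes to 13; slot 13 is free -> place at 13.
877 hashes to 10; slot 10 is free -> place at 10.
795 hashes to 13, h2=12; 13 taken -> place at 8.
168 hashes to 15; slot 15 is free -> place at 15.
166 hashes to 13, h2=7; 13 taken -> place at 3.
130 hashes to 11; slot 11 is free -> place at 11.
13 hashes to 13, h2=14; 13,10 taken -> place at 7.
574 hashes to 13, h2=15; 13,11 taken -> place at 9.
Table: [_, _, _, 166, _, _, _, 13, 795, 574, 877, 130, _, 829, _, 168, _]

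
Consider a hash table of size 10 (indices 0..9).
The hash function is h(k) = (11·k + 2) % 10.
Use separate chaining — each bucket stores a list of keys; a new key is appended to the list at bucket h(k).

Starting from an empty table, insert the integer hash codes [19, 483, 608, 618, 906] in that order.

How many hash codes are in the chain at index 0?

2

Insert 19: h=1, bucket 1 empty -> new chain.
Insert 483: h=5, bucket 5 empty -> new chain.
Insert 608: h=0, bucket 0 empty -> new chain.
Insert 618: h=0, bucket 0 nonempty -> append to chain.
Insert 906: h=8, bucket 8 empty -> new chain.
Final buckets:
0: 608 -> 618
1: 19
2: —
3: —
4: —
5: 483
6: —
7: —
8: 906
9: —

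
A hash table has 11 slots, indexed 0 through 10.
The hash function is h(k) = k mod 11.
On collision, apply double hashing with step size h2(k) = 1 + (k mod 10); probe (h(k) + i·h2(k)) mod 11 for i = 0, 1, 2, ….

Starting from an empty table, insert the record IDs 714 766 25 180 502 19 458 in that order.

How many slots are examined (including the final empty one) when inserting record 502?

3

714: h=10 → slot 10
766: h=7 → slot 7
25: h=3 → slot 3
180: h=4 → slot 4
502: h=7, h2=3, probe 7,10,2 → slot 2
19: h=8 → slot 8
458: h=7, h2=9, probe 7,5 → slot 5
Table: [_, _, 502, 25, 180, 458, _, 766, 19, _, 714]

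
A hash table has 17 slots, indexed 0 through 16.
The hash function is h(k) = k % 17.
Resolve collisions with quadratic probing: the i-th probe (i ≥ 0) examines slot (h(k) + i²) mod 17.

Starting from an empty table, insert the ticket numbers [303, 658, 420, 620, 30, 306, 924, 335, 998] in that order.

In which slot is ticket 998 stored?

4

Insert 303: h=14, slot 14 empty -> index 14.
Insert 658: h=12, slot 12 empty -> index 12.
Insert 420: h=12, slot 12 occupied -> index 13.
Insert 620: h=8, slot 8 empty -> index 8.
Insert 30: h=13, slots 13,14 occupied -> index 0.
Insert 306: h=0, slot 0 occupied -> index 1.
Insert 924: h=6, slot 6 empty -> index 6.
Insert 335: h=12, slots 12,13 occupied -> index 16.
Insert 998: h=12, slots 12,13,16 occupied -> index 4.
Table: [30, 306, -, -, 998, -, 924, -, 620, -, -, -, 658, 420, 303, -, 335]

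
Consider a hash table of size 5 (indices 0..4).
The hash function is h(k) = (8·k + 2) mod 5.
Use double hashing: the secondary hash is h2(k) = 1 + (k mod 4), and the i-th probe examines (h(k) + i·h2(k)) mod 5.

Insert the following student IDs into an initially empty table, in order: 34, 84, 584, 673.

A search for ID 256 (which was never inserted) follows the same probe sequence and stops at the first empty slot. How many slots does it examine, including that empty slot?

Insert 34: h=4, slot 4 empty => index 4.
Insert 84: h=4, h2=1, slot 4 occupied => index 0.
Insert 584: h=4, h2=1, slots 4,0 occupied => index 1.
Insert 673: h=1, h2=2, slot 1 occupied => index 3.
Table: [84, 584, —, 673, 34]
Lookup 256: h=0, h2=1, probe 0,1,2 → slot 2 empty, not found.

3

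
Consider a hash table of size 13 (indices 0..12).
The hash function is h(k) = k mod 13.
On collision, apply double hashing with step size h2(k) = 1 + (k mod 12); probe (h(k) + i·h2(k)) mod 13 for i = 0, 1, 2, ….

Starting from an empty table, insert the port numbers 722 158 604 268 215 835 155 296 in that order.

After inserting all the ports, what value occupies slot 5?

722 hashes to 7; slot 7 is free → place at 7.
158 hashes to 2; slot 2 is free → place at 2.
604 hashes to 6; slot 6 is free → place at 6.
268 hashes to 8; slot 8 is free → place at 8.
215 hashes to 7, h2=12; 7,6 taken → place at 5.
835 hashes to 3; slot 3 is free → place at 3.
155 hashes to 12; slot 12 is free → place at 12.
296 hashes to 10; slot 10 is free → place at 10.
Table: [., ., 158, 835, ., 215, 604, 722, 268, ., 296, ., 155]

215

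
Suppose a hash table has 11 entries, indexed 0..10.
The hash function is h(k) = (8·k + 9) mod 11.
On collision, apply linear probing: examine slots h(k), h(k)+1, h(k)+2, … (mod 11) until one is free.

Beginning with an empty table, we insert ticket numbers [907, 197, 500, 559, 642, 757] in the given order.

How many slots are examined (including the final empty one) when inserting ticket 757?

4

907: h=5 => slot 5
197: h=1 => slot 1
500: h=5, probe 5,6 => slot 6
559: h=4 => slot 4
642: h=8 => slot 8
757: h=4, probe 4,5,6,7 => slot 7
Table: [., 197, ., ., 559, 907, 500, 757, 642, ., .]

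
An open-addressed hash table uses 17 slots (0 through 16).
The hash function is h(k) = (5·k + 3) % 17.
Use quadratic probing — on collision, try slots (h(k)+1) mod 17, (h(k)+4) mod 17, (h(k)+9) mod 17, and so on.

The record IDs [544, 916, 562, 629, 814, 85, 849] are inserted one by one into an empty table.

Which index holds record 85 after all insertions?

7

544: h=3 → slot 3
916: h=10 → slot 10
562: h=8 → slot 8
629: h=3, probe 3,4 → slot 4
814: h=10, probe 10,11 → slot 11
85: h=3, probe 3,4,7 → slot 7
849: h=15 → slot 15
Table: [—, —, —, 544, 629, —, —, 85, 562, —, 916, 814, —, —, —, 849, —]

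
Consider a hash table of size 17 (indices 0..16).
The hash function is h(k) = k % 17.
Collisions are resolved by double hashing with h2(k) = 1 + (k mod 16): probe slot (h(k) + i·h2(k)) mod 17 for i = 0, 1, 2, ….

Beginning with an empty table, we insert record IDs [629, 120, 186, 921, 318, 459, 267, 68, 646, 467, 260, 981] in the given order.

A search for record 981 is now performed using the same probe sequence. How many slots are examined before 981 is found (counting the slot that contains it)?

4

629 hashes to 0; slot 0 is free → place at 0.
120 hashes to 1; slot 1 is free → place at 1.
186 hashes to 16; slot 16 is free → place at 16.
921 hashes to 3; slot 3 is free → place at 3.
318 hashes to 12; slot 12 is free → place at 12.
459 hashes to 0, h2=12; 0,12 taken → place at 7.
267 hashes to 12, h2=12; 12,7 taken → place at 2.
68 hashes to 0, h2=5; 0 taken → place at 5.
646 hashes to 0, h2=7; 0,7 taken → place at 14.
467 hashes to 8; slot 8 is free → place at 8.
260 hashes to 5, h2=5; 5 taken → place at 10.
981 hashes to 12, h2=6; 12,1,7 taken → place at 13.
Table: [629, 120, 267, 921, ., 68, ., 459, 467, ., 260, ., 318, 981, 646, ., 186]
Lookup 981: h=12, h2=6, probe 12,1,7,13 → found at 13.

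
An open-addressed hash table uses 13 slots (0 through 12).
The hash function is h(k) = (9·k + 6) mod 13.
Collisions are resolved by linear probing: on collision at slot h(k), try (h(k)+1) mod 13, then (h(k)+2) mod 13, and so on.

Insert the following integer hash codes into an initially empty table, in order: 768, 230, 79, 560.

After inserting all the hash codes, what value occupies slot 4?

560

768 hashes to 2; slot 2 is free => place at 2.
230 hashes to 9; slot 9 is free => place at 9.
79 hashes to 2; 2 taken => place at 3.
560 hashes to 2; 2,3 taken => place at 4.
Table: [., ., 768, 79, 560, ., ., ., ., 230, ., ., .]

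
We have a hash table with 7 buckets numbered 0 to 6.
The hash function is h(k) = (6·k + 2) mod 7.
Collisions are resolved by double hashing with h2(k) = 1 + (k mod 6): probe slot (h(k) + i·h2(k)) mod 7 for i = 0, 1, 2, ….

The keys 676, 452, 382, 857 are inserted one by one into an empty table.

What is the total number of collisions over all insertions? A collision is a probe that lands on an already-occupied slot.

2

676 hashes to 5; slot 5 is free → place at 5.
452 hashes to 5, h2=3; 5 taken → place at 1.
382 hashes to 5, h2=5; 5 taken → place at 3.
857 hashes to 6; slot 6 is free → place at 6.
Table: [_, 452, _, 382, _, 676, 857]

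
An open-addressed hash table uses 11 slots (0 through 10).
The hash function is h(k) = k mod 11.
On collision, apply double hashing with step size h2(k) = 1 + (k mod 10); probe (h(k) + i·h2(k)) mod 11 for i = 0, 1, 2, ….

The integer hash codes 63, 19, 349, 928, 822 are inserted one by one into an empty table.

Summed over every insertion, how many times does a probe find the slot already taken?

4

63: h=8 => slot 8
19: h=8, h2=10, probe 8,7 => slot 7
349: h=8, h2=10, probe 8,7,6 => slot 6
928: h=4 => slot 4
822: h=8, h2=3, probe 8,0 => slot 0
Table: [822, ., ., ., 928, ., 349, 19, 63, ., .]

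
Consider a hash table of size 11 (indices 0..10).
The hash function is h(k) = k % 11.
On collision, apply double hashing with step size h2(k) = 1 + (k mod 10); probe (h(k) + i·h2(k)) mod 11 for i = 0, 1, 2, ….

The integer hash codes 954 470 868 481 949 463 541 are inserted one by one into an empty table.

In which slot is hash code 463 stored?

Insert 954: h=8, slot 8 empty => index 8.
Insert 470: h=8, h2=1, slot 8 occupied => index 9.
Insert 868: h=10, slot 10 empty => index 10.
Insert 481: h=8, h2=2, slots 8,10 occupied => index 1.
Insert 949: h=3, slot 3 empty => index 3.
Insert 463: h=1, h2=4, slot 1 occupied => index 5.
Insert 541: h=2, slot 2 empty => index 2.
Table: [., 481, 541, 949, ., 463, ., ., 954, 470, 868]

5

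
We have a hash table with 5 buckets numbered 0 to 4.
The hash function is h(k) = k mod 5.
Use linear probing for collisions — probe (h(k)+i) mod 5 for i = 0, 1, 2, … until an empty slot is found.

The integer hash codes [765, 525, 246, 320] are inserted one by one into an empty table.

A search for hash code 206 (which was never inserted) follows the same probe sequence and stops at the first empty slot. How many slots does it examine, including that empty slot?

4

Insert 765: h=0, slot 0 empty → index 0.
Insert 525: h=0, slot 0 occupied → index 1.
Insert 246: h=1, slot 1 occupied → index 2.
Insert 320: h=0, slots 0,1,2 occupied → index 3.
Table: [765, 525, 246, 320, -]
Lookup 206: h=1, probe 1,2,3,4 → slot 4 empty, not found.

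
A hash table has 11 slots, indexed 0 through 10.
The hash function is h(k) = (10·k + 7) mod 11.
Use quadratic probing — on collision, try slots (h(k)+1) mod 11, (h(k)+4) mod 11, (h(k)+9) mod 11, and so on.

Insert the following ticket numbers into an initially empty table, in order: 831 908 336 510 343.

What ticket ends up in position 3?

Insert 831: h=1, slot 1 empty => index 1.
Insert 908: h=1, slot 1 occupied => index 2.
Insert 336: h=1, slots 1,2 occupied => index 5.
Insert 510: h=3, slot 3 empty => index 3.
Insert 343: h=5, slot 5 occupied => index 6.
Table: [∅, 831, 908, 510, ∅, 336, 343, ∅, ∅, ∅, ∅]

510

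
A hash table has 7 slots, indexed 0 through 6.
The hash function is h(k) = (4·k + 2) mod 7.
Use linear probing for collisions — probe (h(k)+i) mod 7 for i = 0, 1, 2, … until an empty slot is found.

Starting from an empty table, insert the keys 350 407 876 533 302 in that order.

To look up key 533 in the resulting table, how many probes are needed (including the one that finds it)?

Insert 350: h=2, slot 2 empty -> index 2.
Insert 407: h=6, slot 6 empty -> index 6.
Insert 876: h=6, slot 6 occupied -> index 0.
Insert 533: h=6, slots 6,0 occupied -> index 1.
Insert 302: h=6, slots 6,0,1,2 occupied -> index 3.
Table: [876, 533, 350, 302, _, _, 407]
Lookup 533: h=6, probe 6,0,1 → found at 1.

3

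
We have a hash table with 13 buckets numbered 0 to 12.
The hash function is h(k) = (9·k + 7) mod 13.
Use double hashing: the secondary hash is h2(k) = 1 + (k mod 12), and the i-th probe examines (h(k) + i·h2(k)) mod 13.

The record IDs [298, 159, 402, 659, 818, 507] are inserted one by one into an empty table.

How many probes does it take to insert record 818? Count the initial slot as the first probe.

Insert 298: h=11, slot 11 empty -> index 11.
Insert 159: h=8, slot 8 empty -> index 8.
Insert 402: h=11, h2=7, slot 11 occupied -> index 5.
Insert 659: h=10, slot 10 empty -> index 10.
Insert 818: h=11, h2=3, slot 11 occupied -> index 1.
Insert 507: h=7, slot 7 empty -> index 7.
Table: [., 818, ., ., ., 402, ., 507, 159, ., 659, 298, .]

2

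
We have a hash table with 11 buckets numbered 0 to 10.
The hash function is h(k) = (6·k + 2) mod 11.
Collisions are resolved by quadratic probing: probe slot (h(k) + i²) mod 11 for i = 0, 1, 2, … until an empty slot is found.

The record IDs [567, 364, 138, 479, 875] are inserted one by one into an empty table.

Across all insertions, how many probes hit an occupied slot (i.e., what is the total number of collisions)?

Insert 567: h=5, slot 5 empty => index 5.
Insert 364: h=8, slot 8 empty => index 8.
Insert 138: h=5, slot 5 occupied => index 6.
Insert 479: h=5, slots 5,6 occupied => index 9.
Insert 875: h=5, slots 5,6,9 occupied => index 3.
Table: [_, _, _, 875, _, 567, 138, _, 364, 479, _]

6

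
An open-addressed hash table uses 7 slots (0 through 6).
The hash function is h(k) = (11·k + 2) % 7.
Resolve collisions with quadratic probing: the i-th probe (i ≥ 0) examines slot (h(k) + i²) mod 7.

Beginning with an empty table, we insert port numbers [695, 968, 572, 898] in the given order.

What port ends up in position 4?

Insert 695: h=3, slot 3 empty => index 3.
Insert 968: h=3, slot 3 occupied => index 4.
Insert 572: h=1, slot 1 empty => index 1.
Insert 898: h=3, slots 3,4 occupied => index 0.
Table: [898, 572, ∅, 695, 968, ∅, ∅]

968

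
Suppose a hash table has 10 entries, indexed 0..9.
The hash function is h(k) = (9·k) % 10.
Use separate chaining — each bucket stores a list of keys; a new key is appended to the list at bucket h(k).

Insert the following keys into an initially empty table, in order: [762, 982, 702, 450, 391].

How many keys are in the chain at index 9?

Insert 762: h=8, bucket 8 empty -> new chain.
Insert 982: h=8, bucket 8 nonempty -> append to chain.
Insert 702: h=8, bucket 8 nonempty -> append to chain.
Insert 450: h=0, bucket 0 empty -> new chain.
Insert 391: h=9, bucket 9 empty -> new chain.
Final buckets:
0: 450
1: .
2: .
3: .
4: .
5: .
6: .
7: .
8: 762 -> 982 -> 702
9: 391

1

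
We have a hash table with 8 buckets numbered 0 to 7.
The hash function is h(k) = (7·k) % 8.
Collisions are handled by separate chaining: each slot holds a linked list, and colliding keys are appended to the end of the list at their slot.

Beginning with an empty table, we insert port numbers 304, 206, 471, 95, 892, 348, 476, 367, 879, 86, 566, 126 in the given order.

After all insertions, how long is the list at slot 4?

3

304 -> bucket 0
206 -> bucket 2
471 -> bucket 1
95 -> bucket 1 (collision)
892 -> bucket 4
348 -> bucket 4 (collision)
476 -> bucket 4 (collision)
367 -> bucket 1 (collision)
879 -> bucket 1 (collision)
86 -> bucket 2 (collision)
566 -> bucket 2 (collision)
126 -> bucket 2 (collision)
Final buckets:
0: 304
1: 471 -> 95 -> 367 -> 879
2: 206 -> 86 -> 566 -> 126
3: —
4: 892 -> 348 -> 476
5: —
6: —
7: —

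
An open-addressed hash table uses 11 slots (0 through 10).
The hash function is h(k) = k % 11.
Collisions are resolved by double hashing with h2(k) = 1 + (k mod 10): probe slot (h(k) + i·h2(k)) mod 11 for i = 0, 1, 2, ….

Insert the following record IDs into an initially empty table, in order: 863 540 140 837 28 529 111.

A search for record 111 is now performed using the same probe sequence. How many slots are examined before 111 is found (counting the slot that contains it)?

863: h=5 -> slot 5
540: h=1 -> slot 1
140: h=8 -> slot 8
837: h=1, h2=8, probe 1,9 -> slot 9
28: h=6 -> slot 6
529: h=1, h2=10, probe 1,0 -> slot 0
111: h=1, h2=2, probe 1,3 -> slot 3
Table: [529, 540, ∅, 111, ∅, 863, 28, ∅, 140, 837, ∅]
Lookup 111: h=1, h2=2, probe 1,3 → found at 3.

2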